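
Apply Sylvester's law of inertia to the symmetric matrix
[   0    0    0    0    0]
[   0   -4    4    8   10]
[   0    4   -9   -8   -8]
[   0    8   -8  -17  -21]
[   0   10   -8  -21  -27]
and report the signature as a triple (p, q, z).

step 0: pivot -4 → sign −
step 1: pivot -5 → sign −
step 2: pivot -1 → sign −
step 3: pivot -1/5 → sign −
step 4: row/col 4 already zero → sign 0
signature = (0, 4, 1)

Answer: (0, 4, 1)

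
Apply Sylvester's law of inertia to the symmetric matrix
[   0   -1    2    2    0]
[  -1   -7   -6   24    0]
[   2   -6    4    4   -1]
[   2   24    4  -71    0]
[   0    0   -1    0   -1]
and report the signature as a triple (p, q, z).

step 0: pivot -7 → sign −
step 1: pivot 1/7 → sign +
step 2: pivot -48 → sign −
step 3: pivot -47/48 → sign −
step 4: pivot 3/47 → sign +
signature = (2, 3, 0)

Answer: (2, 3, 0)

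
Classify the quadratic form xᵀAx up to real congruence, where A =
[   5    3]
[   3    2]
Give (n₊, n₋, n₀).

Answer: (2, 0, 0)

Derivation:
step 0: pivot 5 → sign +
step 1: pivot 1/5 → sign +
signature = (2, 0, 0)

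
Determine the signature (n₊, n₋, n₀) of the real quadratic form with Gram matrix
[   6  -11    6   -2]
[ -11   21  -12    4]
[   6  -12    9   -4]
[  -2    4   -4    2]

Answer: (3, 1, 0)

Derivation:
step 0: pivot 6 → sign +
step 1: pivot 5/6 → sign +
step 2: pivot 9/5 → sign +
step 3: pivot -2/9 → sign −
signature = (3, 1, 0)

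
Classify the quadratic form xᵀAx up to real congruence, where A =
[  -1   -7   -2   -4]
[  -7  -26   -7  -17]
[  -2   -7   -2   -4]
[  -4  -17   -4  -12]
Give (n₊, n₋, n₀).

Answer: (2, 2, 0)

Derivation:
step 0: pivot -1 → sign −
step 1: pivot 23 → sign +
step 2: pivot -3/23 → sign −
step 3: pivot 2 → sign +
signature = (2, 2, 0)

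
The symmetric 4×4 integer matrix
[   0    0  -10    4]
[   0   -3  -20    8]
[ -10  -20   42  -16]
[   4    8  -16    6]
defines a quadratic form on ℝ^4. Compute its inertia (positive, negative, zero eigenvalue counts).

Answer: (1, 3, 0)

Derivation:
step 0: pivot -3 → sign −
step 1: pivot 526/3 → sign +
step 2: pivot -150/263 → sign −
step 3: pivot -2/25 → sign −
signature = (1, 3, 0)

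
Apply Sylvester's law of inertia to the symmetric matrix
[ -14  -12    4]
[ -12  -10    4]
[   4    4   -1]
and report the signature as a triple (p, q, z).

step 0: pivot -14 → sign −
step 1: pivot 2/7 → sign +
step 2: pivot -1 → sign −
signature = (1, 2, 0)

Answer: (1, 2, 0)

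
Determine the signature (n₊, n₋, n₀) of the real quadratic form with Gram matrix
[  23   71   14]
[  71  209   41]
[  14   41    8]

Answer: (1, 2, 0)

Derivation:
step 0: pivot 23 → sign +
step 1: pivot -234/23 → sign −
step 2: pivot -1/26 → sign −
signature = (1, 2, 0)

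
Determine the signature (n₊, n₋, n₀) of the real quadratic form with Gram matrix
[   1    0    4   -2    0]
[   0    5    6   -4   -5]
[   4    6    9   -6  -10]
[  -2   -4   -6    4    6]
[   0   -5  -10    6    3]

step 0: pivot 1 → sign +
step 1: pivot 5 → sign +
step 2: pivot -71/5 → sign −
step 3: pivot 4/71 → sign +
step 4: pivot -1 → sign −
signature = (3, 2, 0)

Answer: (3, 2, 0)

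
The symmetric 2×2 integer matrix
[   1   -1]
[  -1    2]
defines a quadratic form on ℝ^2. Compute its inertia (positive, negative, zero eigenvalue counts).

step 0: pivot 1 → sign +
step 1: pivot 1 → sign +
signature = (2, 0, 0)

Answer: (2, 0, 0)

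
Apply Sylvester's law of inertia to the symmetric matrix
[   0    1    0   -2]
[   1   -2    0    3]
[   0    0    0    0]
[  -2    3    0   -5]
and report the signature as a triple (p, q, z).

step 0: pivot -2 → sign −
step 1: pivot 1/2 → sign +
step 2: pivot -1 → sign −
step 3: row/col 3 already zero → sign 0
signature = (1, 2, 1)

Answer: (1, 2, 1)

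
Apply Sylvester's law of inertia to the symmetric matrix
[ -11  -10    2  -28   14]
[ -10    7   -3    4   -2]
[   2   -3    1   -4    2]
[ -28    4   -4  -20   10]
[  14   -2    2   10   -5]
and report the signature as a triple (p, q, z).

Answer: (1, 3, 1)

Derivation:
step 0: pivot -11 → sign −
step 1: pivot 177/11 → sign +
step 2: pivot -14/177 → sign −
step 3: pivot -12/7 → sign −
step 4: row/col 4 already zero → sign 0
signature = (1, 3, 1)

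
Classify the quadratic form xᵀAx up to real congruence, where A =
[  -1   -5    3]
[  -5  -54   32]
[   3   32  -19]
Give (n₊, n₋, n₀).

step 0: pivot -1 → sign −
step 1: pivot -29 → sign −
step 2: pivot -1/29 → sign −
signature = (0, 3, 0)

Answer: (0, 3, 0)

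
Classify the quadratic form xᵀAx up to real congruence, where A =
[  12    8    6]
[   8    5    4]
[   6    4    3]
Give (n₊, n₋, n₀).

Answer: (1, 1, 1)

Derivation:
step 0: pivot 12 → sign +
step 1: pivot -1/3 → sign −
step 2: row/col 2 already zero → sign 0
signature = (1, 1, 1)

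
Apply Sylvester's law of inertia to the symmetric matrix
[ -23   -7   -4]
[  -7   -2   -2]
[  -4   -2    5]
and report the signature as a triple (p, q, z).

step 0: pivot -23 → sign −
step 1: pivot 3/23 → sign +
step 2: pivot 1 → sign +
signature = (2, 1, 0)

Answer: (2, 1, 0)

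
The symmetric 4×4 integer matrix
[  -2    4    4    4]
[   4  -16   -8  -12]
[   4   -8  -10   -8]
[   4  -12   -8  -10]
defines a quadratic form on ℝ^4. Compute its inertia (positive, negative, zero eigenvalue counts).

step 0: pivot -2 → sign −
step 1: pivot -8 → sign −
step 2: pivot -2 → sign −
step 3: row/col 3 already zero → sign 0
signature = (0, 3, 1)

Answer: (0, 3, 1)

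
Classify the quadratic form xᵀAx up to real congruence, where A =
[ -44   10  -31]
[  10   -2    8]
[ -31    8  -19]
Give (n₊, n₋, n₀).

step 0: pivot -44 → sign −
step 1: pivot 3/11 → sign +
step 2: pivot -1/2 → sign −
signature = (1, 2, 0)

Answer: (1, 2, 0)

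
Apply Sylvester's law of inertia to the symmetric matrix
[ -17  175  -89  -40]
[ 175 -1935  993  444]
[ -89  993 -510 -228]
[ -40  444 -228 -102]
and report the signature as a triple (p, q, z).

step 0: pivot -17 → sign −
step 1: pivot -2270/17 → sign −
step 2: pivot 159/1135 → sign +
step 3: pivot -6/53 → sign −
signature = (1, 3, 0)

Answer: (1, 3, 0)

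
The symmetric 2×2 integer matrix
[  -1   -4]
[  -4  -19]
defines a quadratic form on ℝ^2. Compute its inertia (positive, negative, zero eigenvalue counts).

Answer: (0, 2, 0)

Derivation:
step 0: pivot -1 → sign −
step 1: pivot -3 → sign −
signature = (0, 2, 0)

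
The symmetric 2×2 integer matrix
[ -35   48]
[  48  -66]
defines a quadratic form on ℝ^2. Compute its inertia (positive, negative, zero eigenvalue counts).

Answer: (0, 2, 0)

Derivation:
step 0: pivot -35 → sign −
step 1: pivot -6/35 → sign −
signature = (0, 2, 0)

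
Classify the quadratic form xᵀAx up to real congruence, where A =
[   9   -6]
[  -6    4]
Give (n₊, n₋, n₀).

Answer: (1, 0, 1)

Derivation:
step 0: pivot 9 → sign +
step 1: row/col 1 already zero → sign 0
signature = (1, 0, 1)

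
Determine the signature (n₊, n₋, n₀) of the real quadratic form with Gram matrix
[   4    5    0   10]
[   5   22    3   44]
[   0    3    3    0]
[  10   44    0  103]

step 0: pivot 4 → sign +
step 1: pivot 63/4 → sign +
step 2: pivot 17/7 → sign +
step 3: pivot 3/17 → sign +
signature = (4, 0, 0)

Answer: (4, 0, 0)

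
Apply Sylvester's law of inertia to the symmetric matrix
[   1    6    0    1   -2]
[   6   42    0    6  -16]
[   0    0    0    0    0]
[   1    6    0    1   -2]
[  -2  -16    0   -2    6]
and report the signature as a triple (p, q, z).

step 0: pivot 1 → sign +
step 1: pivot 6 → sign +
step 2: pivot -2/3 → sign −
step 3: row/col 3 already zero → sign 0
step 4: row/col 4 already zero → sign 0
signature = (2, 1, 2)

Answer: (2, 1, 2)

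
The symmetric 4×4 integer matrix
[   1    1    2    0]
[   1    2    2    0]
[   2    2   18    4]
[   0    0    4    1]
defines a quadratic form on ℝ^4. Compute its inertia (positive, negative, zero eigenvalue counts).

step 0: pivot 1 → sign +
step 1: pivot 1 → sign +
step 2: pivot 14 → sign +
step 3: pivot -1/7 → sign −
signature = (3, 1, 0)

Answer: (3, 1, 0)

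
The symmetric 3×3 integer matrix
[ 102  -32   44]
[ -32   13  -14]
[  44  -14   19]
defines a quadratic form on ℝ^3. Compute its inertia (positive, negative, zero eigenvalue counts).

step 0: pivot 102 → sign +
step 1: pivot 151/51 → sign +
step 2: pivot 1/151 → sign +
signature = (3, 0, 0)

Answer: (3, 0, 0)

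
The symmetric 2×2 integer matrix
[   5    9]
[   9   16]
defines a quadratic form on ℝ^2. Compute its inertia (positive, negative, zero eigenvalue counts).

Answer: (1, 1, 0)

Derivation:
step 0: pivot 5 → sign +
step 1: pivot -1/5 → sign −
signature = (1, 1, 0)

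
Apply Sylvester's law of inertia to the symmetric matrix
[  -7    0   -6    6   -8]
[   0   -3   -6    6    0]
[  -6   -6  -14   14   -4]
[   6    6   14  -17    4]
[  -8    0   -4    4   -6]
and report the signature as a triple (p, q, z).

step 0: pivot -7 → sign −
step 1: pivot -3 → sign −
step 2: pivot 22/7 → sign +
step 3: pivot -3 → sign −
step 4: pivot 6/11 → sign +
signature = (2, 3, 0)

Answer: (2, 3, 0)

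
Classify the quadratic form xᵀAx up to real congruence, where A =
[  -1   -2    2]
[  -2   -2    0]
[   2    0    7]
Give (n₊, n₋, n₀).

Answer: (2, 1, 0)

Derivation:
step 0: pivot -1 → sign −
step 1: pivot 2 → sign +
step 2: pivot 3 → sign +
signature = (2, 1, 0)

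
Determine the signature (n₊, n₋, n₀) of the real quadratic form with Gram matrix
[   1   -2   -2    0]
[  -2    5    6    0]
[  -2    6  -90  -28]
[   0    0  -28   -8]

step 0: pivot 1 → sign +
step 1: pivot 1 → sign +
step 2: pivot -98 → sign −
step 3: row/col 3 already zero → sign 0
signature = (2, 1, 1)

Answer: (2, 1, 1)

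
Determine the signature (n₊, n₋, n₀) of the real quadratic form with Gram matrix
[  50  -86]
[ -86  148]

Answer: (2, 0, 0)

Derivation:
step 0: pivot 50 → sign +
step 1: pivot 2/25 → sign +
signature = (2, 0, 0)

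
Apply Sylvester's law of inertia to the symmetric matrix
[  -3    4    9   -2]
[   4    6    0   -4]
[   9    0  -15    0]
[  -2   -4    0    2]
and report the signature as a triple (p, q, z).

step 0: pivot -3 → sign −
step 1: pivot 34/3 → sign +
step 2: pivot -12/17 → sign −
step 3: pivot 1 → sign +
signature = (2, 2, 0)

Answer: (2, 2, 0)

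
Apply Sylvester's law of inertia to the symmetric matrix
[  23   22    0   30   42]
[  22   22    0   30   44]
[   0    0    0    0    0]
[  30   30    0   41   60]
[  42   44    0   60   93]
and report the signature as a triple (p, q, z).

Answer: (4, 0, 1)

Derivation:
step 0: pivot 23 → sign +
step 1: pivot 22/23 → sign +
step 2: pivot 1/11 → sign +
step 3: pivot 1 → sign +
step 4: row/col 4 already zero → sign 0
signature = (4, 0, 1)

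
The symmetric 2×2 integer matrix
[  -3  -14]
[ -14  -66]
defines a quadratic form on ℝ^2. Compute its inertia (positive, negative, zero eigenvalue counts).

Answer: (0, 2, 0)

Derivation:
step 0: pivot -3 → sign −
step 1: pivot -2/3 → sign −
signature = (0, 2, 0)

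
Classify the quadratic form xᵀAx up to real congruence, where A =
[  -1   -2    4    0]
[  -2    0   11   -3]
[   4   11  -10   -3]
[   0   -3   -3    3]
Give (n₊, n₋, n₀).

Answer: (3, 1, 0)

Derivation:
step 0: pivot -1 → sign −
step 1: pivot 4 → sign +
step 2: pivot 15/4 → sign +
step 3: pivot 3/5 → sign +
signature = (3, 1, 0)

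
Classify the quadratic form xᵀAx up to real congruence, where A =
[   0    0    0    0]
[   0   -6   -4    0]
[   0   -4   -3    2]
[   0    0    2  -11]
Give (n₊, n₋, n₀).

step 0: pivot -6 → sign −
step 1: pivot -1/3 → sign −
step 2: pivot 1 → sign +
step 3: row/col 3 already zero → sign 0
signature = (1, 2, 1)

Answer: (1, 2, 1)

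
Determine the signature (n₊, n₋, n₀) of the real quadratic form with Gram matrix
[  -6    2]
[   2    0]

step 0: pivot -6 → sign −
step 1: pivot 2/3 → sign +
signature = (1, 1, 0)

Answer: (1, 1, 0)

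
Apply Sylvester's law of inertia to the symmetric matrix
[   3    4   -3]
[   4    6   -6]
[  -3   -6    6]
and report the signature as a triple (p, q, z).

Answer: (2, 1, 0)

Derivation:
step 0: pivot 3 → sign +
step 1: pivot 2/3 → sign +
step 2: pivot -3 → sign −
signature = (2, 1, 0)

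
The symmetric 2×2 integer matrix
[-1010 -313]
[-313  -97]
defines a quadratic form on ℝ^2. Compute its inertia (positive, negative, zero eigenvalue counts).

step 0: pivot -1010 → sign −
step 1: pivot -1/1010 → sign −
signature = (0, 2, 0)

Answer: (0, 2, 0)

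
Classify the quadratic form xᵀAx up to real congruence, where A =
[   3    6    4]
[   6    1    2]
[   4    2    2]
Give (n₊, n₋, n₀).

Answer: (1, 2, 0)

Derivation:
step 0: pivot 3 → sign +
step 1: pivot -11 → sign −
step 2: pivot -2/33 → sign −
signature = (1, 2, 0)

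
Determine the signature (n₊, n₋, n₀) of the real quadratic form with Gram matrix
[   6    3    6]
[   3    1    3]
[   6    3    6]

Answer: (1, 1, 1)

Derivation:
step 0: pivot 6 → sign +
step 1: pivot -1/2 → sign −
step 2: row/col 2 already zero → sign 0
signature = (1, 1, 1)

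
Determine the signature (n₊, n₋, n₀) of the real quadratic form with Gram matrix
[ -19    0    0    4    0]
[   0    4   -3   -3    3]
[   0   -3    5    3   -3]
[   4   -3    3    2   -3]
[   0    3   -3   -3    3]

step 0: pivot -19 → sign −
step 1: pivot 4 → sign +
step 2: pivot 11/4 → sign +
step 3: pivot 81/209 → sign +
step 4: pivot -2/9 → sign −
signature = (3, 2, 0)

Answer: (3, 2, 0)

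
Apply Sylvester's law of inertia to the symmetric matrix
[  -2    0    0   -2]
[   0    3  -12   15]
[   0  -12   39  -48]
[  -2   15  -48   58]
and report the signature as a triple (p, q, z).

step 0: pivot -2 → sign −
step 1: pivot 3 → sign +
step 2: pivot -9 → sign −
step 3: pivot 1 → sign +
signature = (2, 2, 0)

Answer: (2, 2, 0)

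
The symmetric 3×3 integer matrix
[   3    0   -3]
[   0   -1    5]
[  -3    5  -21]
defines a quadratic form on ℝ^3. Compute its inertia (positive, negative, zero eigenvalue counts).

Answer: (2, 1, 0)

Derivation:
step 0: pivot 3 → sign +
step 1: pivot -1 → sign −
step 2: pivot 1 → sign +
signature = (2, 1, 0)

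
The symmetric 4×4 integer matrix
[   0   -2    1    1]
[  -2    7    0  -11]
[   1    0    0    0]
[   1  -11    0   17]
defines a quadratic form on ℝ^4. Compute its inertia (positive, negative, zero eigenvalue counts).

Answer: (2, 2, 0)

Derivation:
step 0: pivot 7 → sign +
step 1: pivot -4/7 → sign −
step 2: pivot 7/4 → sign +
step 3: pivot -2/7 → sign −
signature = (2, 2, 0)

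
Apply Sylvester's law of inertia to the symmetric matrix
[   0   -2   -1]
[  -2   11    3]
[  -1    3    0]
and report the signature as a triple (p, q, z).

step 0: pivot 11 → sign +
step 1: pivot -4/11 → sign −
step 2: pivot -1/4 → sign −
signature = (1, 2, 0)

Answer: (1, 2, 0)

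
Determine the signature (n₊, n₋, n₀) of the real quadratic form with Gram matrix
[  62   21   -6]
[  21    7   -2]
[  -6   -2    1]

Answer: (2, 1, 0)

Derivation:
step 0: pivot 62 → sign +
step 1: pivot -7/62 → sign −
step 2: pivot 3/7 → sign +
signature = (2, 1, 0)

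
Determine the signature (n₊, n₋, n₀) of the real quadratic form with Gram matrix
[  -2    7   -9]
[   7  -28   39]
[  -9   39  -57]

Answer: (0, 3, 0)

Derivation:
step 0: pivot -2 → sign −
step 1: pivot -7/2 → sign −
step 2: pivot -3/7 → sign −
signature = (0, 3, 0)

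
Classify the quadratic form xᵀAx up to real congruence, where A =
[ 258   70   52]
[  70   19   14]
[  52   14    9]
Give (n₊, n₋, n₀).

Answer: (2, 1, 0)

Derivation:
step 0: pivot 258 → sign +
step 1: pivot 1/129 → sign +
step 2: pivot -3 → sign −
signature = (2, 1, 0)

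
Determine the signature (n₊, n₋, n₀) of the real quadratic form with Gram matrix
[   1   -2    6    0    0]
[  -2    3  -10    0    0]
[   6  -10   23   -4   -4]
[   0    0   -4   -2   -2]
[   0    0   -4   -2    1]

step 0: pivot 1 → sign +
step 1: pivot -1 → sign −
step 2: pivot -9 → sign −
step 3: pivot -2/9 → sign −
step 4: pivot 3 → sign +
signature = (2, 3, 0)

Answer: (2, 3, 0)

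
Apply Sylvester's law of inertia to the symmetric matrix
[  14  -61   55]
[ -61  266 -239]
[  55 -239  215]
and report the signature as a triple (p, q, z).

Answer: (2, 1, 0)

Derivation:
step 0: pivot 14 → sign +
step 1: pivot 3/14 → sign +
step 2: pivot -3 → sign −
signature = (2, 1, 0)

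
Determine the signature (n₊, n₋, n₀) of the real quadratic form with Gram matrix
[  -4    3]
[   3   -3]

step 0: pivot -4 → sign −
step 1: pivot -3/4 → sign −
signature = (0, 2, 0)

Answer: (0, 2, 0)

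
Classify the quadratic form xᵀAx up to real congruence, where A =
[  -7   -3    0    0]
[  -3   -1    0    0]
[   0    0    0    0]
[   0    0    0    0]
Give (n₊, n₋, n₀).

step 0: pivot -7 → sign −
step 1: pivot 2/7 → sign +
step 2: row/col 2 already zero → sign 0
step 3: row/col 3 already zero → sign 0
signature = (1, 1, 2)

Answer: (1, 1, 2)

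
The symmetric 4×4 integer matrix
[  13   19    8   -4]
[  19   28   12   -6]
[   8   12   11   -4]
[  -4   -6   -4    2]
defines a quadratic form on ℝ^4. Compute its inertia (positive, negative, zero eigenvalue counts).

step 0: pivot 13 → sign +
step 1: pivot 3/13 → sign +
step 2: pivot 17/3 → sign +
step 3: pivot 6/17 → sign +
signature = (4, 0, 0)

Answer: (4, 0, 0)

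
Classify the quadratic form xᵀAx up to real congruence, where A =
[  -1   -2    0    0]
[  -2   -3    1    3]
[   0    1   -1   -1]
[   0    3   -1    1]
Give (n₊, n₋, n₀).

Answer: (1, 2, 1)

Derivation:
step 0: pivot -1 → sign −
step 1: pivot 1 → sign +
step 2: pivot -2 → sign −
step 3: row/col 3 already zero → sign 0
signature = (1, 2, 1)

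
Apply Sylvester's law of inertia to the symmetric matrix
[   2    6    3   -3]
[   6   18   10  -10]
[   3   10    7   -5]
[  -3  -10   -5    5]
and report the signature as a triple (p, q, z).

step 0: pivot 2 → sign +
step 1: pivot 5/2 → sign +
step 2: pivot -2/5 → sign −
step 3: pivot 2 → sign +
signature = (3, 1, 0)

Answer: (3, 1, 0)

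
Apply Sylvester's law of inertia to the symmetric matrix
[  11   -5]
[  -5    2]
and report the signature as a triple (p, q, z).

Answer: (1, 1, 0)

Derivation:
step 0: pivot 11 → sign +
step 1: pivot -3/11 → sign −
signature = (1, 1, 0)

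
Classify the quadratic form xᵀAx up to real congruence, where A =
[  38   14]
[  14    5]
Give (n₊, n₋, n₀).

Answer: (1, 1, 0)

Derivation:
step 0: pivot 38 → sign +
step 1: pivot -3/19 → sign −
signature = (1, 1, 0)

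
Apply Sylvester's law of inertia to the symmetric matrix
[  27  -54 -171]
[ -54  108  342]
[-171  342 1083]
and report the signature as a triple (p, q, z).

step 0: pivot 27 → sign +
step 1: row/col 1 already zero → sign 0
step 2: row/col 2 already zero → sign 0
signature = (1, 0, 2)

Answer: (1, 0, 2)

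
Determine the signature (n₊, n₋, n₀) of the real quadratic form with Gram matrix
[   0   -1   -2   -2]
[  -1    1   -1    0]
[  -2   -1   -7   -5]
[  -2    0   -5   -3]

step 0: pivot 1 → sign +
step 1: pivot -1 → sign −
step 2: pivot 1 → sign +
step 3: row/col 3 already zero → sign 0
signature = (2, 1, 1)

Answer: (2, 1, 1)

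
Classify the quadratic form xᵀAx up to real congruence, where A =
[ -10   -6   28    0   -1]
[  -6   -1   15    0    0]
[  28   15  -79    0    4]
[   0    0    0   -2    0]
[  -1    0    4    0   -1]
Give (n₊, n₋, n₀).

Answer: (2, 3, 0)

Derivation:
step 0: pivot -10 → sign −
step 1: pivot 13/5 → sign +
step 2: pivot -24/13 → sign −
step 3: pivot -2 → sign −
step 4: pivot 3/8 → sign +
signature = (2, 3, 0)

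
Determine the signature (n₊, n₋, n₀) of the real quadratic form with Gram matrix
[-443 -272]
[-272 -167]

Answer: (1, 1, 0)

Derivation:
step 0: pivot -443 → sign −
step 1: pivot 3/443 → sign +
signature = (1, 1, 0)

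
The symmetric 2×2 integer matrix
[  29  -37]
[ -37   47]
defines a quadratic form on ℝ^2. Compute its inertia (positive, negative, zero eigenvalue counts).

step 0: pivot 29 → sign +
step 1: pivot -6/29 → sign −
signature = (1, 1, 0)

Answer: (1, 1, 0)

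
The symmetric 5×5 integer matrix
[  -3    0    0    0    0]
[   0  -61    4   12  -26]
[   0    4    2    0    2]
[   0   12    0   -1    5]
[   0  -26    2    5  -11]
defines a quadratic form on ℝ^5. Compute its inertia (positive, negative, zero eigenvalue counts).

step 0: pivot -3 → sign −
step 1: pivot -61 → sign −
step 2: pivot 138/61 → sign +
step 3: pivot 25/23 → sign +
step 4: row/col 4 already zero → sign 0
signature = (2, 2, 1)

Answer: (2, 2, 1)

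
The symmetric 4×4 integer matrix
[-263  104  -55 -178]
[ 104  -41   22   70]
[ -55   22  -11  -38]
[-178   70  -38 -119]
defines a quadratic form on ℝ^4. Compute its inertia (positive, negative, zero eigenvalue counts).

step 0: pivot -263 → sign −
step 1: pivot 33/263 → sign +
step 2: pivot 3/11 → sign +
step 3: row/col 3 already zero → sign 0
signature = (2, 1, 1)

Answer: (2, 1, 1)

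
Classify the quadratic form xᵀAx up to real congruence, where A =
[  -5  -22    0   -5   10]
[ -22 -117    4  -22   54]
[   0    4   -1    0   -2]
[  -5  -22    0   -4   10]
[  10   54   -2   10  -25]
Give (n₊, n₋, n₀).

step 0: pivot -5 → sign −
step 1: pivot -101/5 → sign −
step 2: pivot -21/101 → sign −
step 3: pivot 1 → sign +
step 4: pivot -1/21 → sign −
signature = (1, 4, 0)

Answer: (1, 4, 0)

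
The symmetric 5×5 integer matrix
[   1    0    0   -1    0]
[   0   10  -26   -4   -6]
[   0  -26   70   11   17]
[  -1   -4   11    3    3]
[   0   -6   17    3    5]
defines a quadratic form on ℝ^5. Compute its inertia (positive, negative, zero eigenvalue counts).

Answer: (5, 0, 0)

Derivation:
step 0: pivot 1 → sign +
step 1: pivot 10 → sign +
step 2: pivot 12/5 → sign +
step 3: pivot 1/4 → sign +
step 4: pivot 1/3 → sign +
signature = (5, 0, 0)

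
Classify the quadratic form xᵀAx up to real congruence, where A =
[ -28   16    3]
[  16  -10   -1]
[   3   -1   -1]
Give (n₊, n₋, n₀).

Answer: (0, 3, 0)

Derivation:
step 0: pivot -28 → sign −
step 1: pivot -6/7 → sign −
step 2: pivot -1/12 → sign −
signature = (0, 3, 0)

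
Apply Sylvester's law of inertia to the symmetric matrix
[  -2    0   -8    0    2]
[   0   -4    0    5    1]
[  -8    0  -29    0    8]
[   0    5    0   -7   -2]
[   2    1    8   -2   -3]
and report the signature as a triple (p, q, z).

step 0: pivot -2 → sign −
step 1: pivot -4 → sign −
step 2: pivot 3 → sign +
step 3: pivot -3/4 → sign −
step 4: row/col 4 already zero → sign 0
signature = (1, 3, 1)

Answer: (1, 3, 1)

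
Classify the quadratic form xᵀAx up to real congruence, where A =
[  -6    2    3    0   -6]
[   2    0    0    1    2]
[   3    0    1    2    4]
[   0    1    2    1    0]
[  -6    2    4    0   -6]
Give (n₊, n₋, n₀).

Answer: (2, 3, 0)

Derivation:
step 0: pivot -6 → sign −
step 1: pivot 2/3 → sign +
step 2: pivot 1 → sign +
step 3: pivot -3/4 → sign −
step 4: pivot -2/3 → sign −
signature = (2, 3, 0)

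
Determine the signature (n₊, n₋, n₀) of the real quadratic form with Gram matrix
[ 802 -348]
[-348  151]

step 0: pivot 802 → sign +
step 1: pivot -1/401 → sign −
signature = (1, 1, 0)

Answer: (1, 1, 0)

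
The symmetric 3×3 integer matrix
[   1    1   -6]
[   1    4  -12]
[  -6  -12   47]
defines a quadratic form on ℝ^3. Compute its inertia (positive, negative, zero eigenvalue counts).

step 0: pivot 1 → sign +
step 1: pivot 3 → sign +
step 2: pivot -1 → sign −
signature = (2, 1, 0)

Answer: (2, 1, 0)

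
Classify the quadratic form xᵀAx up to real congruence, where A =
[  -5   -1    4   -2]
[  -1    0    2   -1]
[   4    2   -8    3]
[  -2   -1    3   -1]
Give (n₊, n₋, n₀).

step 0: pivot -5 → sign −
step 1: pivot 1/5 → sign +
step 2: pivot -12 → sign −
step 3: pivot 1/12 → sign +
signature = (2, 2, 0)

Answer: (2, 2, 0)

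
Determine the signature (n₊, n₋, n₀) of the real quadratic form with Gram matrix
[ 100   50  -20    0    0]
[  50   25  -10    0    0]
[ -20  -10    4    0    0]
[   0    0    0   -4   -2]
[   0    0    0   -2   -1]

step 0: pivot 100 → sign +
step 1: pivot -4 → sign −
step 2: row/col 2 already zero → sign 0
step 3: row/col 3 already zero → sign 0
step 4: row/col 4 already zero → sign 0
signature = (1, 1, 3)

Answer: (1, 1, 3)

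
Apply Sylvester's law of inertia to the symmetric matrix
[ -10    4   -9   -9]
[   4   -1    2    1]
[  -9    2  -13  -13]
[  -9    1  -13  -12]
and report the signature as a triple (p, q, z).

Answer: (2, 2, 0)

Derivation:
step 0: pivot -10 → sign −
step 1: pivot 3/5 → sign +
step 2: pivot -55/6 → sign −
step 3: pivot 6/55 → sign +
signature = (2, 2, 0)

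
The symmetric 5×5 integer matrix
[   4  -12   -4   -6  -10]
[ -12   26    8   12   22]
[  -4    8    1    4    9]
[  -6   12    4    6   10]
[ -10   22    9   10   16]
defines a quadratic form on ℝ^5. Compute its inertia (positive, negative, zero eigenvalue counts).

Answer: (3, 2, 0)

Derivation:
step 0: pivot 4 → sign +
step 1: pivot -10 → sign −
step 2: pivot -7/5 → sign −
step 3: pivot 5/7 → sign +
step 4: pivot 3/5 → sign +
signature = (3, 2, 0)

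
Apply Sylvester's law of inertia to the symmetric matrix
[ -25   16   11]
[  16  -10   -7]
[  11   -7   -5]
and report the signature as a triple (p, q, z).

step 0: pivot -25 → sign −
step 1: pivot 6/25 → sign +
step 2: pivot -1/6 → sign −
signature = (1, 2, 0)

Answer: (1, 2, 0)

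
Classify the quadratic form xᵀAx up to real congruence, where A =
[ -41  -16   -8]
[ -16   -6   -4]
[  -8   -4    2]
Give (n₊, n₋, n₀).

Answer: (2, 1, 0)

Derivation:
step 0: pivot -41 → sign −
step 1: pivot 10/41 → sign +
step 2: pivot 2/5 → sign +
signature = (2, 1, 0)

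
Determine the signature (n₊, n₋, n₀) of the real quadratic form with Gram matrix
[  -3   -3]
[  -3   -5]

step 0: pivot -3 → sign −
step 1: pivot -2 → sign −
signature = (0, 2, 0)

Answer: (0, 2, 0)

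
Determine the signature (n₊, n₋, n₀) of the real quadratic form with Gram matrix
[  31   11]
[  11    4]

Answer: (2, 0, 0)

Derivation:
step 0: pivot 31 → sign +
step 1: pivot 3/31 → sign +
signature = (2, 0, 0)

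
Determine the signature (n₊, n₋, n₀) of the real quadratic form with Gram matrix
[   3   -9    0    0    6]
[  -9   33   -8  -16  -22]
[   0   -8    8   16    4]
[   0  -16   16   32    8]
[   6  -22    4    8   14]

Answer: (2, 1, 2)

Derivation:
step 0: pivot 3 → sign +
step 1: pivot 6 → sign +
step 2: pivot -8/3 → sign −
step 3: row/col 3 already zero → sign 0
step 4: row/col 4 already zero → sign 0
signature = (2, 1, 2)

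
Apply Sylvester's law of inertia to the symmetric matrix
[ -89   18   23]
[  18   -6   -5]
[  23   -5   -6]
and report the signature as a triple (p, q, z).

step 0: pivot -89 → sign −
step 1: pivot -210/89 → sign −
step 2: pivot -1/210 → sign −
signature = (0, 3, 0)

Answer: (0, 3, 0)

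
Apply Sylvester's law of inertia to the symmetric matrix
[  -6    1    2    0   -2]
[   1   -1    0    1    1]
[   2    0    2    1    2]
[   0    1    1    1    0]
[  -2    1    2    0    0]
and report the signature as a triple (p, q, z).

Answer: (3, 2, 0)

Derivation:
step 0: pivot -6 → sign −
step 1: pivot -5/6 → sign −
step 2: pivot 14/5 → sign +
step 3: pivot 3/2 → sign +
step 4: pivot 2/7 → sign +
signature = (3, 2, 0)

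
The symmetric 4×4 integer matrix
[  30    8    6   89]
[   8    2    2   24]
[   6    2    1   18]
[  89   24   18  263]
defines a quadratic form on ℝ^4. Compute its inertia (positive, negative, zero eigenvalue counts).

step 0: pivot 30 → sign +
step 1: pivot -2/15 → sign −
step 2: pivot 1 → sign +
step 3: pivot -3/2 → sign −
signature = (2, 2, 0)

Answer: (2, 2, 0)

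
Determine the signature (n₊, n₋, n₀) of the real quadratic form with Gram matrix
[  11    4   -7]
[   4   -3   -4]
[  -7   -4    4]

step 0: pivot 11 → sign +
step 1: pivot -49/11 → sign −
step 2: pivot 1/49 → sign +
signature = (2, 1, 0)

Answer: (2, 1, 0)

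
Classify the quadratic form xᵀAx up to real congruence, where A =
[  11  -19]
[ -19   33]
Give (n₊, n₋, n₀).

step 0: pivot 11 → sign +
step 1: pivot 2/11 → sign +
signature = (2, 0, 0)

Answer: (2, 0, 0)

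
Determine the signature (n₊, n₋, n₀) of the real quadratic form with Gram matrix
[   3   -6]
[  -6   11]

step 0: pivot 3 → sign +
step 1: pivot -1 → sign −
signature = (1, 1, 0)

Answer: (1, 1, 0)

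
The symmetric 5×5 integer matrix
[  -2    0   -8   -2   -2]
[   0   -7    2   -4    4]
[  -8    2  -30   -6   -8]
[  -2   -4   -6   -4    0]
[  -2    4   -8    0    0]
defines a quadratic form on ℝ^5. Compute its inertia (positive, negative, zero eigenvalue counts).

Answer: (2, 3, 0)

Derivation:
step 0: pivot -2 → sign −
step 1: pivot -7 → sign −
step 2: pivot 18/7 → sign +
step 3: pivot 34/9 → sign +
step 4: pivot -2/17 → sign −
signature = (2, 3, 0)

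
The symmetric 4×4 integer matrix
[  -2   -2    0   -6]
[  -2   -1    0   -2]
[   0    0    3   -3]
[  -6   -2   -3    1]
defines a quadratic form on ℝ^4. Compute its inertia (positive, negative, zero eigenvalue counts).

Answer: (2, 1, 1)

Derivation:
step 0: pivot -2 → sign −
step 1: pivot 1 → sign +
step 2: pivot 3 → sign +
step 3: row/col 3 already zero → sign 0
signature = (2, 1, 1)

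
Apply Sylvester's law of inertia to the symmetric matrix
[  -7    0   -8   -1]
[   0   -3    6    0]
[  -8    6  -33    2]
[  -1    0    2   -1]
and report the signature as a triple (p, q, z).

Answer: (0, 4, 0)

Derivation:
step 0: pivot -7 → sign −
step 1: pivot -3 → sign −
step 2: pivot -83/7 → sign −
step 3: pivot -2/83 → sign −
signature = (0, 4, 0)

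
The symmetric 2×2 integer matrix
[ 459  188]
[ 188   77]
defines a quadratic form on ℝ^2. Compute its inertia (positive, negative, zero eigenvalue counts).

Answer: (1, 1, 0)

Derivation:
step 0: pivot 459 → sign +
step 1: pivot -1/459 → sign −
signature = (1, 1, 0)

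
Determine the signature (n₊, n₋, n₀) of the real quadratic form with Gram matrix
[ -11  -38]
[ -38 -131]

Answer: (1, 1, 0)

Derivation:
step 0: pivot -11 → sign −
step 1: pivot 3/11 → sign +
signature = (1, 1, 0)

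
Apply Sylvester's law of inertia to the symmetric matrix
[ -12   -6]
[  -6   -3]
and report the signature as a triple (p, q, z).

step 0: pivot -12 → sign −
step 1: row/col 1 already zero → sign 0
signature = (0, 1, 1)

Answer: (0, 1, 1)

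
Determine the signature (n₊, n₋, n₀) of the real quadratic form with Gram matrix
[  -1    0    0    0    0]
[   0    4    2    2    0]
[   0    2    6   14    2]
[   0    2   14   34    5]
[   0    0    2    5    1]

Answer: (3, 2, 0)

Derivation:
step 0: pivot -1 → sign −
step 1: pivot 4 → sign +
step 2: pivot 5 → sign +
step 3: pivot -4/5 → sign −
step 4: pivot 1/4 → sign +
signature = (3, 2, 0)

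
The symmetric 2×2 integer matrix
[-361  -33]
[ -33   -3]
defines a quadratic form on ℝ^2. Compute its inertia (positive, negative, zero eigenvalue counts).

Answer: (1, 1, 0)

Derivation:
step 0: pivot -361 → sign −
step 1: pivot 6/361 → sign +
signature = (1, 1, 0)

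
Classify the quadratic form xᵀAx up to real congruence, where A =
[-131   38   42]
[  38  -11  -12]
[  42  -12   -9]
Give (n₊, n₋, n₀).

step 0: pivot -131 → sign −
step 1: pivot 3/131 → sign +
step 2: pivot 3 → sign +
signature = (2, 1, 0)

Answer: (2, 1, 0)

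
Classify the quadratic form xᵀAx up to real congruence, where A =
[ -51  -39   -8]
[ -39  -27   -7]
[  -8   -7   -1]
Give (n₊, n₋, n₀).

step 0: pivot -51 → sign −
step 1: pivot 48/17 → sign +
step 2: pivot -1/48 → sign −
signature = (1, 2, 0)

Answer: (1, 2, 0)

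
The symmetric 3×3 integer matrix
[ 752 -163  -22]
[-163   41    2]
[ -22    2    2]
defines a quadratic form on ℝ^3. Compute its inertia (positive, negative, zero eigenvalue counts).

step 0: pivot 752 → sign +
step 1: pivot 4263/752 → sign +
step 2: pivot 6/1421 → sign +
signature = (3, 0, 0)

Answer: (3, 0, 0)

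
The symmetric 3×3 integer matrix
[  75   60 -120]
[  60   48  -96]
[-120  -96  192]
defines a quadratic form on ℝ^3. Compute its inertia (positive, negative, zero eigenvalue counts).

Answer: (1, 0, 2)

Derivation:
step 0: pivot 75 → sign +
step 1: row/col 1 already zero → sign 0
step 2: row/col 2 already zero → sign 0
signature = (1, 0, 2)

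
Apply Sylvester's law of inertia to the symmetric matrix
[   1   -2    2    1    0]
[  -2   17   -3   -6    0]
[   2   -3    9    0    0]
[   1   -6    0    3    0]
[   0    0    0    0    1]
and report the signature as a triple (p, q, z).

Answer: (5, 0, 0)

Derivation:
step 0: pivot 1 → sign +
step 1: pivot 13 → sign +
step 2: pivot 64/13 → sign +
step 3: pivot 3/16 → sign +
step 4: pivot 1 → sign +
signature = (5, 0, 0)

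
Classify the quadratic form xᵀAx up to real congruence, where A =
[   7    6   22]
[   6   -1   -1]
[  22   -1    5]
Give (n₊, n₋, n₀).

Answer: (2, 1, 0)

Derivation:
step 0: pivot 7 → sign +
step 1: pivot -43/7 → sign −
step 2: pivot 2/43 → sign +
signature = (2, 1, 0)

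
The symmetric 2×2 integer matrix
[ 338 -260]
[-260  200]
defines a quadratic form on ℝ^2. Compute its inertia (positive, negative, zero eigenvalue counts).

Answer: (1, 0, 1)

Derivation:
step 0: pivot 338 → sign +
step 1: row/col 1 already zero → sign 0
signature = (1, 0, 1)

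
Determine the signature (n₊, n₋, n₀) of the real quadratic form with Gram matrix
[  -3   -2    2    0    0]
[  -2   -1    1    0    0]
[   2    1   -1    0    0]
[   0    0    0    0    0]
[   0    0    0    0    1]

Answer: (2, 1, 2)

Derivation:
step 0: pivot -3 → sign −
step 1: pivot 1/3 → sign +
step 2: pivot 1 → sign +
step 3: row/col 3 already zero → sign 0
step 4: row/col 4 already zero → sign 0
signature = (2, 1, 2)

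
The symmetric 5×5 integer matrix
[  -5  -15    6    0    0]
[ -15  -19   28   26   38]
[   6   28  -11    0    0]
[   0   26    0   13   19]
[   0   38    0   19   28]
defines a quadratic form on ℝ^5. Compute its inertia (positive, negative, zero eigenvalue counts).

step 0: pivot -5 → sign −
step 1: pivot 26 → sign +
step 2: pivot -497/65 → sign −
step 3: pivot 39/497 → sign +
step 4: pivot 3/13 → sign +
signature = (3, 2, 0)

Answer: (3, 2, 0)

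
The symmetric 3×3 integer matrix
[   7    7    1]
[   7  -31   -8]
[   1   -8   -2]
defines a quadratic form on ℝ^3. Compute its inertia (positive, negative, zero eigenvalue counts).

step 0: pivot 7 → sign +
step 1: pivot -38 → sign −
step 2: pivot -3/266 → sign −
signature = (1, 2, 0)

Answer: (1, 2, 0)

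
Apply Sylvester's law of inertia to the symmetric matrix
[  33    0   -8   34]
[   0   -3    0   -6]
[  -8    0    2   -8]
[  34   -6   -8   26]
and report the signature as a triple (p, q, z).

Answer: (3, 1, 0)

Derivation:
step 0: pivot 33 → sign +
step 1: pivot -3 → sign −
step 2: pivot 2/33 → sign +
step 3: pivot 2 → sign +
signature = (3, 1, 0)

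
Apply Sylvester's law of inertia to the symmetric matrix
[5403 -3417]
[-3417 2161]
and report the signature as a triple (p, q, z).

Answer: (1, 1, 0)

Derivation:
step 0: pivot 5403 → sign +
step 1: pivot -2/1801 → sign −
signature = (1, 1, 0)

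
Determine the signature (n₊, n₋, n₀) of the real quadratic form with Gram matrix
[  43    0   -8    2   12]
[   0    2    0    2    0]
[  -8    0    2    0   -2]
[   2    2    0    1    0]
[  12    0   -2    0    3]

Answer: (3, 2, 0)

Derivation:
step 0: pivot 43 → sign +
step 1: pivot 2 → sign +
step 2: pivot 22/43 → sign +
step 3: pivot -15/11 → sign −
step 4: pivot -1/15 → sign −
signature = (3, 2, 0)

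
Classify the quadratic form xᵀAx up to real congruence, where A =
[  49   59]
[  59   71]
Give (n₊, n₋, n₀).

step 0: pivot 49 → sign +
step 1: pivot -2/49 → sign −
signature = (1, 1, 0)

Answer: (1, 1, 0)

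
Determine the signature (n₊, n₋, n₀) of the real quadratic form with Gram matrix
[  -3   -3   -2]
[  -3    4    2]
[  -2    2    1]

Answer: (2, 1, 0)

Derivation:
step 0: pivot -3 → sign −
step 1: pivot 7 → sign +
step 2: pivot 1/21 → sign +
signature = (2, 1, 0)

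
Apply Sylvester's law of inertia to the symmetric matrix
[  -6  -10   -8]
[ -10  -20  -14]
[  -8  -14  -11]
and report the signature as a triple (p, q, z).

Answer: (0, 3, 0)

Derivation:
step 0: pivot -6 → sign −
step 1: pivot -10/3 → sign −
step 2: pivot -1/5 → sign −
signature = (0, 3, 0)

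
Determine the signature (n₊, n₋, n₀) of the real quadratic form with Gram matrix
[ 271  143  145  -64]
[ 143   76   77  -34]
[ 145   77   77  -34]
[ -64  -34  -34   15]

Answer: (2, 2, 0)

Derivation:
step 0: pivot 271 → sign +
step 1: pivot 147/271 → sign +
step 2: pivot -50/49 → sign −
step 3: pivot -1/75 → sign −
signature = (2, 2, 0)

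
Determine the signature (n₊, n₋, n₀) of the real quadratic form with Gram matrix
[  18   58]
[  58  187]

Answer: (2, 0, 0)

Derivation:
step 0: pivot 18 → sign +
step 1: pivot 1/9 → sign +
signature = (2, 0, 0)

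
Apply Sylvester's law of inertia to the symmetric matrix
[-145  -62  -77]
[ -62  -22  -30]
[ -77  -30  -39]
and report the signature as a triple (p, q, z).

Answer: (1, 2, 0)

Derivation:
step 0: pivot -145 → sign −
step 1: pivot 654/145 → sign +
step 2: pivot -2/327 → sign −
signature = (1, 2, 0)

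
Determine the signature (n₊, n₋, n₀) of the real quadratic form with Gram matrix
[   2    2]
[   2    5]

Answer: (2, 0, 0)

Derivation:
step 0: pivot 2 → sign +
step 1: pivot 3 → sign +
signature = (2, 0, 0)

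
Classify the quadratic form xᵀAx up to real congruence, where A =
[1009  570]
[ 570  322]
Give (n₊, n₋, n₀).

step 0: pivot 1009 → sign +
step 1: pivot -2/1009 → sign −
signature = (1, 1, 0)

Answer: (1, 1, 0)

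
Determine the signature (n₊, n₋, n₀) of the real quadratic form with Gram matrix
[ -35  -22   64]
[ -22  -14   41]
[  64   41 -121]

Answer: (0, 3, 0)

Derivation:
step 0: pivot -35 → sign −
step 1: pivot -6/35 → sign −
step 2: pivot -1/2 → sign −
signature = (0, 3, 0)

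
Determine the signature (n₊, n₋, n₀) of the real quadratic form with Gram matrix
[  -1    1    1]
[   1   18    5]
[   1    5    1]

step 0: pivot -1 → sign −
step 1: pivot 19 → sign +
step 2: pivot 2/19 → sign +
signature = (2, 1, 0)

Answer: (2, 1, 0)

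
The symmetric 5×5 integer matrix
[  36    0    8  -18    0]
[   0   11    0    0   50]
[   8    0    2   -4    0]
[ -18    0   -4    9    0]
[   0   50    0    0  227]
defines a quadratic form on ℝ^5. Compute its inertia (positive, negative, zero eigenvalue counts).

Answer: (3, 1, 1)

Derivation:
step 0: pivot 36 → sign +
step 1: pivot 11 → sign +
step 2: pivot 2/9 → sign +
step 3: pivot -3/11 → sign −
step 4: row/col 4 already zero → sign 0
signature = (3, 1, 1)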